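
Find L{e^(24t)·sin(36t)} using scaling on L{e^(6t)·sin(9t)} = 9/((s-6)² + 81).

Scaling with a=4: L{e^(24t)·sin(36t)} = (1/4) · 9/((s/4-6)² + 81). Simplifying: 36/((s-24)² + 1296)

Final answer: 36/((s-24)² + 1296)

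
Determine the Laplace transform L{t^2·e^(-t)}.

L{t^n·e^(at)} = n!/(s-a)^(n+1), so L{t^2·e^(-t)} = 2/(s+1)^3

Final answer: 2/(s+1)^3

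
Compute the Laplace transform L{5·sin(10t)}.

L{sin(ωt)} = ω/(s² + ω²), so L{sin(10t)} = 10/(s² + 100). Then L{5·sin(10t)} = 5·10/(s² + 100) = 50/(s² + 100)

Final answer: 50/(s² + 100)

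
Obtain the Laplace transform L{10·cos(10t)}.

L{cos(ωt)} = s/(s² + ω²), so L{cos(10t)} = s/(s² + 100). Then L{10·cos(10t)} = 10·s/(s² + 100) = 10s/(s² + 100)

Final answer: 10s/(s² + 100)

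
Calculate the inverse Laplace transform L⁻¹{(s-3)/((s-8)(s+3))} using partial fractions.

Using partial fractions, f(t) = (5e^(8t) + 6e^(-3t))/11

Final answer: (5e^(8t) + 6e^(-3t))/11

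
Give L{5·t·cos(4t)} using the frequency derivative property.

L{cos(4t)} = s/(s² + 16). Derivative: d/ds[s/(s² + 16)] = [(s² + 16) - s·2s]/(s² + 16)² = (16 - s²)/(s² + 16)². So L{t·cos(4t)} = -F'(s) = (s² - 16)/(s² + 16)². Then L{5·t·cos(4t)} = 5·(s² - 16)/(s² + 16)²

Final answer: 5·(s² - 16)/(s² + 16)²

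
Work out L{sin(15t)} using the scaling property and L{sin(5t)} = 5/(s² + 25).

Using L{f(at)} = (1/a)F(s/a) with a=3: L{sin(15t)} = (1/3) · 5/((s/3)² + 25) = (1/3) · 5·9/(s² + 225) = 15/(s² + 225)

Final answer: 15/(s² + 225)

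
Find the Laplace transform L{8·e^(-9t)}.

L{e^(at)} = 1/(s-a), so L{e^(-9t)} = 1/(s+9). Then L{8·e^(-9t)} = 8/(s+9)

Final answer: 8/(s+9)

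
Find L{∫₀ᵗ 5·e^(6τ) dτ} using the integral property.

L{∫₀ᵗ f(τ)dτ} = F(s)/s with F(s) = 5/(s-6), so L{∫₀ᵗ 5·e^(6τ) dτ} = 5/(s(s-6))

Final answer: 5/(s(s-6))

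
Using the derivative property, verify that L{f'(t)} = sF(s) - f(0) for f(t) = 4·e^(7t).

f'(t) = 28e^(7t). Direct: L{f'(t)} = 28/(s-7). Property: s·4/(s-7) - 4 = (4s - 4(s-7))/(s-7) = 28/(s-7). ✓

Final answer: 28/(s-7)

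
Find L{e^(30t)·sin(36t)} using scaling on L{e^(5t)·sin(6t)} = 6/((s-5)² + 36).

Scaling with a=6: L{e^(30t)·sin(36t)} = (1/6) · 6/((s/6-5)² + 36). Simplifying: 36/((s-30)² + 1296)

Final answer: 36/((s-30)² + 1296)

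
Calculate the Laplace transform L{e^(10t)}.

L{e^(at)} = 1/(s-a), so L{e^(10t)} = 1/(s-10)

Final answer: 1/(s-10)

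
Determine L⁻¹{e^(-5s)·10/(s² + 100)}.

L⁻¹{10/(s² + 100)} = sin(10t). By the time shift theorem, L⁻¹{e^(-as)F(s)} = u(t-a)f(t-a) with a=5, so L⁻¹{e^(-5s)·10/(s² + 100)} = u(t-5)·sin(10(t-5))

Final answer: u(t-5)·sin(10(t-5))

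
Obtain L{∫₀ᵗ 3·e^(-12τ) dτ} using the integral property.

L{∫₀ᵗ f(τ)dτ} = F(s)/s with F(s) = 3/(s+12), so L{∫₀ᵗ 3·e^(-12τ) dτ} = 3/(s(s+12))

Final answer: 3/(s(s+12))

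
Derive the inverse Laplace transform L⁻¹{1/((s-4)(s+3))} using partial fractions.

Decompose: A/(s-4) + B/(s+3). A = 1/7, B = -1/7. f(t) = (e^(4t) - e^(-3t))/7

Final answer: (e^(4t) - e^(-3t))/7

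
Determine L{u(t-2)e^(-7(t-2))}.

u(t-a)f(t-a) with f(t)=e^(-7t). L{e^(-7t)} = 1/(s+7). By time shift: e^(-2s)/(s+7)

Final answer: e^(-2s)/(s+7)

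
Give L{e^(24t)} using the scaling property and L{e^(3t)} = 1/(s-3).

Using L{f(at)} = (1/a)F(s/a) with a=8 and f(t) = e^(3t): L{e^(24t)} = (1/8) · 1/((s/8)-3) = (1/8) · 8/(s-24) = 1/(s-24)

Final answer: 1/(s-24)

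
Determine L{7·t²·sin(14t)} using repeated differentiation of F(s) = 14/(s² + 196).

F(s) = 14/(s² + 196). F'(s) = -28s/(s² + 196)². F''(s) = -28(196 - 3s²)/(s² + 196)³ = (84s² - 5488)/(s² + 196)³. So L{t²·sin(14t)} = (-1)² F''(s) = (84s² - 5488)/(s² + 196)³. Then L{7·t²·sin(14t)} = 7·(84s² - 5488)/(s² + 196)³ = (588s² - 38416)/(s² + 196)³

Final answer: (588s² - 38416)/(s² + 196)³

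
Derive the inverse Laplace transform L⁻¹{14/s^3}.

L⁻¹{n!/s^(n+1)} = t^n with n=2. So L⁻¹{2/s^3} = t^2, and L⁻¹{14/s^3} = (14/2)·t^2 = 7·t^2

Final answer: 7·t^2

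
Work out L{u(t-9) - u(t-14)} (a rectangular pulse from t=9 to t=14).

L{u(t-a)} = e^(-as)/s. L{u(t-9) - u(t-14)} = (e^(-9s) - e^(-14s))/s

Final answer: (e^(-9s) - e^(-14s))/s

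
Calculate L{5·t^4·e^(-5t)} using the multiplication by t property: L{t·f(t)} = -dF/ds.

Using L{t^n·e^(at)} = n!/(s-a)^(n+1), L{t^4·e^(-5t)} = 24/(s+5)^5, so L{5·t^4·e^(-5t)} = 5·24/(s+5)^5 = 120/(s+5)^5

Final answer: 120/(s+5)^5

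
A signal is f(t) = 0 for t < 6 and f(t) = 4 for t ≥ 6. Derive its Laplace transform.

f(t) = 4·u(t-6). L{u(t-6)} = e^(-6s)/s, so L{f(t)} = 4·e^(-6s)/s

Final answer: 4·e^(-6s)/s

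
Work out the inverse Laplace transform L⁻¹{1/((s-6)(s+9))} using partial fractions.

Decompose: A/(s-6) + B/(s+9). A = 1/15, B = -1/15. f(t) = (e^(6t) - e^(-9t))/15

Final answer: (e^(6t) - e^(-9t))/15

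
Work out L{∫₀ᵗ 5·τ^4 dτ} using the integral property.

L{∫₀ᵗ f(τ)dτ} = F(s)/s with f(t) = 5t^4. F(s) = 120/s^5, so L{∫₀ᵗ 5·τ^4 dτ} = (120/s^5)/s = 120/s^6. (Check: ∫₀ᵗ 5·τ^4 dτ = 5t^5/5.)

Final answer: 120/s^6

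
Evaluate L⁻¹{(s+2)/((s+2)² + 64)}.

Using frequency shift: L⁻¹{(s-a)/((s-a)² + b²)} = e^(at)cos(bt). Here a=-2, b=8

Final answer: e^(-2t)·cos(8t)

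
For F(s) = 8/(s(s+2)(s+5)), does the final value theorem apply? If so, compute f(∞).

Poles of sF(s) = 8/((s+2)(s+5)) are at s = -2 and s = -5, both in the left half-plane. Theorem applies. f(∞) = lim_{s→0} sF(s) = 8/(2·5) = 4/5

Final answer: 4/5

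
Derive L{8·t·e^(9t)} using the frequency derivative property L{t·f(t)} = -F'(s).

L{e^(9t)} = 1/(s-9). By frequency derivative: L{t·e^(9t)} = -d/ds[1/(s-9)] = -(-1)/(s-9)² = 1/(s-9)². Then L{8·t·e^(9t)} = 8·1/(s-9)² = 8/(s-9)²

Final answer: 8/(s-9)²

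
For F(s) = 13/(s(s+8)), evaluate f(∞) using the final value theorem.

f(∞) = lim_{s→0} s·13/(s(s+8)) = lim_{s→0} 13/(s+8) = 13/8 = 13/8

Final answer: 13/8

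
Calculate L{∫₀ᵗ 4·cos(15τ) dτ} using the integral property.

L{∫₀ᵗ f(τ)dτ} = F(s)/s with F(s) = 4s/(s² + 225), so the result is (4s/(s² + 225))/s = 4/(s² + 225)

Final answer: 4/(s² + 225)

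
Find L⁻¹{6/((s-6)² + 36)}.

Form: b/((s-a)² + b²) → e^(at)sin(bt). With a=6, b=6

Final answer: e^(6t)·sin(6t)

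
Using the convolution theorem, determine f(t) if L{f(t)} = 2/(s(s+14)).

2/(s(s+14)) = (2/s)·(1/(s+14)) = L{2}·L{e^(-14t)}. By convolution, f(t) = 2*e^(-14t) = ∫₀ᵗ 2·e^(-14τ) dτ = 2·(1 - e^(-14t))/14

Final answer: 2·(1 - e^(-14t))/14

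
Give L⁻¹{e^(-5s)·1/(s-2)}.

L⁻¹{1/(s-2)} = e^(2t). By the time shift theorem, L⁻¹{e^(-as)F(s)} = u(t-a)f(t-a) with a=5, so L⁻¹{e^(-5s)·1/(s-2)} = u(t-5)·e^(2(t-5))

Final answer: u(t-5)·e^(2(t-5))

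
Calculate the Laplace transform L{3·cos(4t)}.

L{cos(ωt)} = s/(s² + ω²), so L{cos(4t)} = s/(s² + 16). Then L{3·cos(4t)} = 3·s/(s² + 16) = 3s/(s² + 16)

Final answer: 3s/(s² + 16)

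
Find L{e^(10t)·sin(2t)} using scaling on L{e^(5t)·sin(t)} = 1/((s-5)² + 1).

Scaling with a=2: L{e^(10t)·sin(2t)} = (1/2) · 1/((s/2-5)² + 1). Simplifying: 2/((s-10)² + 4)

Final answer: 2/((s-10)² + 4)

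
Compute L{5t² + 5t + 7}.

L{5t² + 5t + 7} = 5·2/s³ + 5/s² + 7/s = 10/s³ + 5/s² + 7/s

Final answer: 10/s³ + 5/s² + 7/s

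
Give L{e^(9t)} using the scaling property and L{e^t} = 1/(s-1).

Using L{f(at)} = (1/a)F(s/a) with a=9 and f(t) = e^t: L{e^(9t)} = (1/9) · 1/((s/9)-1) = (1/9) · 9/(s-9) = 1/(s-9)

Final answer: 1/(s-9)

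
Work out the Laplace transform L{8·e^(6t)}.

L{e^(at)} = 1/(s-a), so L{e^(6t)} = 1/(s-6). Then L{8·e^(6t)} = 8/(s-6)

Final answer: 8/(s-6)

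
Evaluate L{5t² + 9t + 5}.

L{5t² + 9t + 5} = 5·2/s³ + 9/s² + 5/s = 10/s³ + 9/s² + 5/s

Final answer: 10/s³ + 9/s² + 5/s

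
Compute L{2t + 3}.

L{2t + 3} = 2·L{t} + 3·L{1} = 2/s² + 3/s

Final answer: 2/s² + 3/s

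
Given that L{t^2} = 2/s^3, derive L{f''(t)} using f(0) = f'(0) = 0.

L{f''(t)} = s²F(s) - sf(0) - f'(0) = s²·2/s^3 - 0 - 0 = 2/s

Final answer: 2/s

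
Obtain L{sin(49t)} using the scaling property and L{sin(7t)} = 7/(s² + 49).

Using L{f(at)} = (1/a)F(s/a) with a=7: L{sin(49t)} = (1/7) · 7/((s/7)² + 49) = (1/7) · 7·49/(s² + 2401) = 49/(s² + 2401)

Final answer: 49/(s² + 2401)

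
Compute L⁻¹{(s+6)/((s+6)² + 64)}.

Using frequency shift: L⁻¹{(s-a)/((s-a)² + b²)} = e^(at)cos(bt). Here a=-6, b=8

Final answer: e^(-6t)·cos(8t)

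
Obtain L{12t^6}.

L{t^n} = n!/s^(n+1). So L{12t^6} = 12·6!/s^7 = 8640/s^7

Final answer: 8640/s^7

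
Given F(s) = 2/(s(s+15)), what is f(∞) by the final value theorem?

f(∞) = lim_{s→0} s·2/(s(s+15)) = lim_{s→0} 2/(s+15) = 2/15 = 2/15

Final answer: 2/15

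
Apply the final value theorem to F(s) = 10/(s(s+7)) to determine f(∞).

f(∞) = lim_{s→0} s·10/(s(s+7)) = lim_{s→0} 10/(s+7) = 10/7 = 10/7

Final answer: 10/7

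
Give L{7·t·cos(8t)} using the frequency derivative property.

L{cos(8t)} = s/(s² + 64). Derivative: d/ds[s/(s² + 64)] = [(s² + 64) - s·2s]/(s² + 64)² = (64 - s²)/(s² + 64)². So L{t·cos(8t)} = -F'(s) = (s² - 64)/(s² + 64)². Then L{7·t·cos(8t)} = 7·(s² - 64)/(s² + 64)²

Final answer: 7·(s² - 64)/(s² + 64)²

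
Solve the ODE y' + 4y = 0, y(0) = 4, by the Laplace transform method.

L{y'} + 4L{y} = 0. sY - 4 + 4Y = 0. Y(s+4) = 4. Y = 4/(s+4)

Final answer: y(t) = 4e^(-4t)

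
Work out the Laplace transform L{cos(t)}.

L{cos(ωt)} = s/(s² + ω²), so L{cos(t)} = s/(s² + 1)

Final answer: s/(s² + 1)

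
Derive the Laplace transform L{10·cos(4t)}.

L{cos(ωt)} = s/(s² + ω²), so L{cos(4t)} = s/(s² + 16). Then L{10·cos(4t)} = 10·s/(s² + 16) = 10s/(s² + 16)

Final answer: 10s/(s² + 16)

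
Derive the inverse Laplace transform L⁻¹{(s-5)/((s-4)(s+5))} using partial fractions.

Using partial fractions, f(t) = (-e^(4t) + 10e^(-5t))/9

Final answer: (-e^(4t) + 10e^(-5t))/9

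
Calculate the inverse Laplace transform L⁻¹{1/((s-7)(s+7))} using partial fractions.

Decompose: A/(s-7) + B/(s+7). A = 1/14, B = -1/14. f(t) = (e^(7t) - e^(-7t))/14

Final answer: (e^(7t) - e^(-7t))/14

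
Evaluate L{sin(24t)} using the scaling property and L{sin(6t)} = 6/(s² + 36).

Using L{f(at)} = (1/a)F(s/a) with a=4: L{sin(24t)} = (1/4) · 6/((s/4)² + 36) = (1/4) · 6·16/(s² + 576) = 24/(s² + 576)

Final answer: 24/(s² + 576)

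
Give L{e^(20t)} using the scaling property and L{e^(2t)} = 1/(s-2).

Using L{f(at)} = (1/a)F(s/a) with a=10 and f(t) = e^(2t): L{e^(20t)} = (1/10) · 1/((s/10)-2) = (1/10) · 10/(s-20) = 1/(s-20)

Final answer: 1/(s-20)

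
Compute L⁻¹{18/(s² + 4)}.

This is the form c·a/(s² + a²) with a = 2, c = 9. L⁻¹ = 9·sin(2t)

Final answer: 9·sin(2t)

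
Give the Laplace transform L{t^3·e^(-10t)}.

L{t^n·e^(at)} = n!/(s-a)^(n+1), so L{t^3·e^(-10t)} = 6/(s+10)^4

Final answer: 6/(s+10)^4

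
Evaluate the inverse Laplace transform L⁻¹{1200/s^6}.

L⁻¹{n!/s^(n+1)} = t^n with n=5. So L⁻¹{120/s^6} = t^5, and L⁻¹{1200/s^6} = (1200/120)·t^5 = 10·t^5

Final answer: 10·t^5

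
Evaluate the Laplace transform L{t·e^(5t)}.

L{t^n·e^(at)} = n!/(s-a)^(n+1), so L{t·e^(5t)} = 1/(s-5)^2

Final answer: 1/(s-5)^2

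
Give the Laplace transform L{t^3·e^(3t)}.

L{t^n·e^(at)} = n!/(s-a)^(n+1), so L{t^3·e^(3t)} = 6/(s-3)^4

Final answer: 6/(s-3)^4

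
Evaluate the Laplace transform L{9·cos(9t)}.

L{cos(ωt)} = s/(s² + ω²), so L{cos(9t)} = s/(s² + 81). Then L{9·cos(9t)} = 9·s/(s² + 81) = 9s/(s² + 81)

Final answer: 9s/(s² + 81)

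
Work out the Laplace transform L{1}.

L{1} = 1 · L{1} = 1/s

Final answer: 1/s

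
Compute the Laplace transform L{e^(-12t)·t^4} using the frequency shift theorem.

L{e^(at)·t^n} = n!/(s-a)^(n+1), so L{e^(-12t)·t^4} = 24/(s+12)^5

Final answer: 24/(s+12)^5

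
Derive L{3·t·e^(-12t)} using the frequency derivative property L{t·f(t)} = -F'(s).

L{e^(-12t)} = 1/(s+12). By frequency derivative: L{t·e^(-12t)} = -d/ds[1/(s+12)] = -(-1)/(s+12)² = 1/(s+12)². Then L{3·t·e^(-12t)} = 3·1/(s+12)² = 3/(s+12)²

Final answer: 3/(s+12)²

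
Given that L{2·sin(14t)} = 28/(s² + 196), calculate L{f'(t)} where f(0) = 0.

L{f'(t)} = s·F(s) - f(0) = s·28/(s² + 196) - 0 = 28s/(s² + 196)

Final answer: 28s/(s² + 196)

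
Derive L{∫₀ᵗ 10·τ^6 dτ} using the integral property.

L{∫₀ᵗ f(τ)dτ} = F(s)/s with f(t) = 10t^6. F(s) = 7200/s^7, so L{∫₀ᵗ 10·τ^6 dτ} = (7200/s^7)/s = 7200/s^8. (Check: ∫₀ᵗ 10·τ^6 dτ = 10t^7/7.)

Final answer: 7200/s^8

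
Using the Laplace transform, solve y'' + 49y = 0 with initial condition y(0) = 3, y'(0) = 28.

L{y''} + 49L{y} = 0. s²Y - 3s - 28 + 49Y = 0. Y(s² + 49) = 3s + 28. Y = (3s + 28)/(s² + 49). Inverting: y(t) = 3cos(7t) + 4sin(7t)

Final answer: y(t) = 3cos(7t) + 4sin(7t)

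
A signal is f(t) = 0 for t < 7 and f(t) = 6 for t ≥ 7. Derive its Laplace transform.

f(t) = 6·u(t-7). L{u(t-7)} = e^(-7s)/s, so L{f(t)} = 6·e^(-7s)/s

Final answer: 6·e^(-7s)/s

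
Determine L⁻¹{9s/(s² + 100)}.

This is the form c·s/(s² + a²) with a = 10, c = 9. L⁻¹ = 9·cos(10t)

Final answer: 9·cos(10t)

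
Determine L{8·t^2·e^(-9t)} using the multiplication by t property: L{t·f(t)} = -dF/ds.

Using L{t^n·e^(at)} = n!/(s-a)^(n+1), L{t^2·e^(-9t)} = 2/(s+9)^3, so L{8·t^2·e^(-9t)} = 8·2/(s+9)^3 = 16/(s+9)^3

Final answer: 16/(s+9)^3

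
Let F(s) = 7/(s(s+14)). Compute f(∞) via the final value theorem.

f(∞) = lim_{s→0} s·7/(s(s+14)) = lim_{s→0} 7/(s+14) = 7/14 = 1/2

Final answer: 1/2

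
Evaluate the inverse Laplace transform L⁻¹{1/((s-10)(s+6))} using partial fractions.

Decompose: A/(s-10) + B/(s+6). A = 1/16, B = -1/16. f(t) = (e^(10t) - e^(-6t))/16

Final answer: (e^(10t) - e^(-6t))/16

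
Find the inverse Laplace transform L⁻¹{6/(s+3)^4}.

L⁻¹{n!/(s-a)^(n+1)} = t^n·e^(at), so L⁻¹{6/(s+3)^4} = t^3·e^(-3t)

Final answer: t^3·e^(-3t)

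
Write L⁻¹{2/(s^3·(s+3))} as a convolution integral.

2/(s^3·(s+3)) = (2/s^3)·(1/(s+3)) = L{t^2}·L{e^(-3t)}. So f(t) = t^2*e^(-3t) = ∫₀ᵗ τ^2·e^(-3(t-τ)) dτ

Final answer: ∫₀ᵗ τ^2·e^(-3(t-τ)) dτ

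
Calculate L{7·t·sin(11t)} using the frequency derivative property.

L{sin(11t)} = 11/(s² + 121). By L{t·f(t)} = -F'(s): -d/ds[11/(s² + 121)] = -(11)·(-2s)/(s² + 121)² = 22s/(s² + 121)². Then L{7·t·sin(11t)} = 7·22s/(s² + 121)² = 154s/(s² + 121)²

Final answer: 154s/(s² + 121)²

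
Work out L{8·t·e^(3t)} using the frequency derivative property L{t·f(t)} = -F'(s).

L{e^(3t)} = 1/(s-3). By frequency derivative: L{t·e^(3t)} = -d/ds[1/(s-3)] = -(-1)/(s-3)² = 1/(s-3)². Then L{8·t·e^(3t)} = 8·1/(s-3)² = 8/(s-3)²

Final answer: 8/(s-3)²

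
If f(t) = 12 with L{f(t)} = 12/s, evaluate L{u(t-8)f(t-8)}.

Time shift theorem: L{u(t-a)f(t-a)} = e^(-as)F(s). Here a=8, F(s) = 12/s, so L{u(t-8)f(t-8)} = e^(-8s)·12/s

Final answer: e^(-8s)·12/s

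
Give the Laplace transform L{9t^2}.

L{9t^2} = 9 · L{t^2} = 9 · 2/s^3 = 18/s^3

Final answer: 18/s^3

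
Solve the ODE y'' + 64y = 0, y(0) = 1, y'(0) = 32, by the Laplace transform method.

L{y''} + 64L{y} = 0. s²Y - s - 32 + 64Y = 0. Y(s² + 64) = s + 32. Y = (s + 32)/(s² + 64). Inverting: y(t) = cos(8t) + 4sin(8t)

Final answer: y(t) = cos(8t) + 4sin(8t)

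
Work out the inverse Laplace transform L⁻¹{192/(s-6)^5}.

L⁻¹{n!/(s-a)^(n+1)} = t^n·e^(at) with n=4, a=6. So L⁻¹{24/(s-6)^5} = t^4·e^(6t), and L⁻¹{192/(s-6)^5} = (192/24)·t^4·e^(6t) = 8·t^4·e^(6t)

Final answer: 8·t^4·e^(6t)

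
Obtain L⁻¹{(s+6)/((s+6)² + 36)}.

Using frequency shift: L⁻¹{(s-a)/((s-a)² + b²)} = e^(at)cos(bt). Here a=-6, b=6

Final answer: e^(-6t)·cos(6t)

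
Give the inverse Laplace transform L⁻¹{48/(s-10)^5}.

L⁻¹{n!/(s-a)^(n+1)} = t^n·e^(at) with n=4, a=10. So L⁻¹{24/(s-10)^5} = t^4·e^(10t), and L⁻¹{48/(s-10)^5} = (48/24)·t^4·e^(10t) = 2·t^4·e^(10t)

Final answer: 2·t^4·e^(10t)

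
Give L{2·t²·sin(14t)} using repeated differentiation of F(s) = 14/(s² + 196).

F(s) = 14/(s² + 196). F'(s) = -28s/(s² + 196)². F''(s) = -28(196 - 3s²)/(s² + 196)³ = (84s² - 5488)/(s² + 196)³. So L{t²·sin(14t)} = (-1)² F''(s) = (84s² - 5488)/(s² + 196)³. Then L{2·t²·sin(14t)} = 2·(84s² - 5488)/(s² + 196)³ = (168s² - 10976)/(s² + 196)³

Final answer: (168s² - 10976)/(s² + 196)³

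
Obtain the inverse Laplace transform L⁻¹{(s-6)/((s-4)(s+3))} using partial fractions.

Using partial fractions, f(t) = (-2e^(4t) + 9e^(-3t))/7

Final answer: (-2e^(4t) + 9e^(-3t))/7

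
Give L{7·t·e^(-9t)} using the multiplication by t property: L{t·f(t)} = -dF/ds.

Using L{t^n·e^(at)} = n!/(s-a)^(n+1), L{t·e^(-9t)} = 1/(s+9)^2, so L{7·t·e^(-9t)} = 7·1/(s+9)^2 = 7/(s+9)^2

Final answer: 7/(s+9)^2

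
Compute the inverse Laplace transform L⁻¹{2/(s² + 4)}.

L⁻¹{2/(s² + 4)} = sin(2t)

Final answer: sin(2t)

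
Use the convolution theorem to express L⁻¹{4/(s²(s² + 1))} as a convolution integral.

4/(s²(s² + 1)) = (1/s²)·(4/(s² + 1)) = L{t}·L{4·sin(t)}. So f(t) = t*(4·sin(t)) = ∫₀ᵗ 4τ·sin((t-τ)) dτ

Final answer: ∫₀ᵗ 4τ·sin((t-τ)) dτ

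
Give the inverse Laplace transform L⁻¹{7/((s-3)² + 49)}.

Using frequency shift, L⁻¹{7/((s-3)² + 49)} = e^(3t)·sin(7t)

Final answer: e^(3t)·sin(7t)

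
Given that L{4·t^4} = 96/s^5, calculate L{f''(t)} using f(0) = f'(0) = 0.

L{f''(t)} = s²F(s) - sf(0) - f'(0) = s²·96/s^5 - 0 - 0 = 96/s^3

Final answer: 96/s^3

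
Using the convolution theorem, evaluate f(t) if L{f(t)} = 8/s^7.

8/s^7 = (8/s)·(1/s^6) = L{8}·L{t^5/120}. By convolution, f(t) = 8*t^5/120 = ∫₀ᵗ 8·τ^5/120 dτ = 8·t^6/720

Final answer: 8·t^6/720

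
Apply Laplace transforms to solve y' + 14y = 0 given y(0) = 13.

L{y'} + 14L{y} = 0. sY - 13 + 14Y = 0. Y(s+14) = 13. Y = 13/(s+14)

Final answer: y(t) = 13e^(-14t)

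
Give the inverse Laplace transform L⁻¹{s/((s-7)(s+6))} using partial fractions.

Using partial fractions, f(t) = (7e^(7t) + 6e^(-6t))/13

Final answer: (7e^(7t) + 6e^(-6t))/13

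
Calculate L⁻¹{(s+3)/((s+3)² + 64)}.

Using frequency shift: L⁻¹{(s-a)/((s-a)² + b²)} = e^(at)cos(bt). Here a=-3, b=8

Final answer: e^(-3t)·cos(8t)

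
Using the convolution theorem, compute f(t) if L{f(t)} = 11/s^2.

11/s^2 = (11/s)·(1/s) = L{11}·L{1}. By convolution, f(t) = 11*1 = ∫₀ᵗ 11·1 dτ = 11·t

Final answer: 11·t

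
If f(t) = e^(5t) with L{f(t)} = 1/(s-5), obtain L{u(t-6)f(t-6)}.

Time shift theorem: L{u(t-a)f(t-a)} = e^(-as)F(s). Here a=6, F(s) = 1/(s-5), so L{u(t-6)f(t-6)} = e^(-6s)·1/(s-5)

Final answer: e^(-6s)·1/(s-5)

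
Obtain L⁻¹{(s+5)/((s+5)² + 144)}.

Using frequency shift: L⁻¹{(s-a)/((s-a)² + b²)} = e^(at)cos(bt). Here a=-5, b=12

Final answer: e^(-5t)·cos(12t)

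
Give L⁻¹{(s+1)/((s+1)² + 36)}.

Using frequency shift: L⁻¹{(s-a)/((s-a)² + b²)} = e^(at)cos(bt). Here a=-1, b=6

Final answer: e^(-t)·cos(6t)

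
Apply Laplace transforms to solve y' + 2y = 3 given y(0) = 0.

sY + 2Y = 3/s. Y = 3/(s(s+2)). Partial fractions: Y = 3/2/s - 3/2/(s+2)

Final answer: y(t) = 3/2(1 - e^(-2t))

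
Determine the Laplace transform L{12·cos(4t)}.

L{cos(ωt)} = s/(s² + ω²), so L{cos(4t)} = s/(s² + 16). Then L{12·cos(4t)} = 12·s/(s² + 16) = 12s/(s² + 16)

Final answer: 12s/(s² + 16)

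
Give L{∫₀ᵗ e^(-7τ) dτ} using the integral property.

L{∫₀ᵗ f(τ)dτ} = F(s)/s with F(s) = 1/(s+7), so L{∫₀ᵗ e^(-7τ) dτ} = 1/(s(s+7))

Final answer: 1/(s(s+7))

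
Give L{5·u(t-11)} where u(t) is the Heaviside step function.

L{u(t-a)} = e^(-as)/s. Here a=11, so L{u(t-11)} = e^(-11s)/s, and L{5·u(t-11)} = 5·e^(-11s)/s

Final answer: 5·e^(-11s)/s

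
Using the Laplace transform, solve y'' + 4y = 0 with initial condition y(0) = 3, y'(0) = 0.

L{y''} + 4L{y} = 0. s²Y - 3s - 0 + 4Y = 0. Y(s² + 4) = 3s. Y = (3s)/(s² + 4). Inverting: y(t) = 3cos(2t)

Final answer: y(t) = 3cos(2t)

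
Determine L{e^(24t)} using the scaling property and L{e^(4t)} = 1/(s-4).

Using L{f(at)} = (1/a)F(s/a) with a=6 and f(t) = e^(4t): L{e^(24t)} = (1/6) · 1/((s/6)-4) = (1/6) · 6/(s-24) = 1/(s-24)

Final answer: 1/(s-24)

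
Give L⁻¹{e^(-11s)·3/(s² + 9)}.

L⁻¹{3/(s² + 9)} = sin(3t). By the time shift theorem, L⁻¹{e^(-as)F(s)} = u(t-a)f(t-a) with a=11, so L⁻¹{e^(-11s)·3/(s² + 9)} = u(t-11)·sin(3(t-11))

Final answer: u(t-11)·sin(3(t-11))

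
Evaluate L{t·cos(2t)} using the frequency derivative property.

L{cos(2t)} = s/(s² + 4). Derivative: d/ds[s/(s² + 4)] = [(s² + 4) - s·2s]/(s² + 4)² = (4 - s²)/(s² + 4)². So L{t·cos(2t)} = -F'(s) = (s² - 4)/(s² + 4)²

Final answer: (s² - 4)/(s² + 4)²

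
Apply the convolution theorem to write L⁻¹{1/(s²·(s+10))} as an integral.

1/(s²·(s+10)) = (1/s^2)·(1/(s+10)) = L{t}·L{e^(-10t)}. So f(t) = t*e^(-10t) = ∫₀ᵗ τ·e^(-10(t-τ)) dτ

Final answer: ∫₀ᵗ τ·e^(-10(t-τ)) dτ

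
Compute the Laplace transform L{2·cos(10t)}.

L{cos(ωt)} = s/(s² + ω²), so L{cos(10t)} = s/(s² + 100). Then L{2·cos(10t)} = 2·s/(s² + 100) = 2s/(s² + 100)

Final answer: 2s/(s² + 100)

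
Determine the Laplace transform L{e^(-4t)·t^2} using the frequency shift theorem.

L{e^(at)·t^n} = n!/(s-a)^(n+1), so L{e^(-4t)·t^2} = 2/(s+4)^3

Final answer: 2/(s+4)^3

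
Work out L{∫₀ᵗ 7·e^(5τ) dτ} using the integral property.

L{∫₀ᵗ f(τ)dτ} = F(s)/s with F(s) = 7/(s-5), so L{∫₀ᵗ 7·e^(5τ) dτ} = 7/(s(s-5))

Final answer: 7/(s(s-5))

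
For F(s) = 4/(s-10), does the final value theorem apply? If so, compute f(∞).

sF(s) = 4s/(s-10) has a pole at s = 10 in the right half-plane. Theorem does NOT apply (unstable system; f(t) = 4·e^(10t) grows without bound).

Final answer: Not applicable (unstable)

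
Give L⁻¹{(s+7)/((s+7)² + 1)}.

Using frequency shift: L⁻¹{(s-a)/((s-a)² + b²)} = e^(at)cos(bt). Here a=-7, b=1

Final answer: e^(-7t)·cos(t)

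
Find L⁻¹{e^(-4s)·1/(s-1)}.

L⁻¹{1/(s-1)} = e^t. By the time shift theorem, L⁻¹{e^(-as)F(s)} = u(t-a)f(t-a) with a=4, so L⁻¹{e^(-4s)·1/(s-1)} = u(t-4)·e^(t-4)

Final answer: u(t-4)·e^(t-4)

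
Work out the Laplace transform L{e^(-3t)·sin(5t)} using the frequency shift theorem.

Frequency shift: L{e^(at)f(t)} = F(s-a). L{e^(-3t)·sin(5t)} = 5/((s+3)² + 25)

Final answer: 5/((s+3)² + 25)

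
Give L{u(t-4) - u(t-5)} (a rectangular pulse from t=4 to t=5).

L{u(t-a)} = e^(-as)/s. L{u(t-4) - u(t-5)} = (e^(-4s) - e^(-5s))/s

Final answer: (e^(-4s) - e^(-5s))/s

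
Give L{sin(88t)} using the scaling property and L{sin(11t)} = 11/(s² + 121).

Using L{f(at)} = (1/a)F(s/a) with a=8: L{sin(88t)} = (1/8) · 11/((s/8)² + 121) = (1/8) · 11·64/(s² + 7744) = 88/(s² + 7744)

Final answer: 88/(s² + 7744)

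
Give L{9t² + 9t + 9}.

L{9t² + 9t + 9} = 9·2/s³ + 9/s² + 9/s = 18/s³ + 9/s² + 9/s

Final answer: 18/s³ + 9/s² + 9/s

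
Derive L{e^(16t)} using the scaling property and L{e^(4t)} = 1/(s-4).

Using L{f(at)} = (1/a)F(s/a) with a=4 and f(t) = e^(4t): L{e^(16t)} = (1/4) · 1/((s/4)-4) = (1/4) · 4/(s-16) = 1/(s-16)

Final answer: 1/(s-16)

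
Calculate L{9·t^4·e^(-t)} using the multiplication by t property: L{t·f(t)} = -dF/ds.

Using L{t^n·e^(at)} = n!/(s-a)^(n+1), L{t^4·e^(-t)} = 24/(s+1)^5, so L{9·t^4·e^(-t)} = 9·24/(s+1)^5 = 216/(s+1)^5

Final answer: 216/(s+1)^5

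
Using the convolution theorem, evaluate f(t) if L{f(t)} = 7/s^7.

7/s^7 = (7/s)·(1/s^6) = L{7}·L{t^5/120}. By convolution, f(t) = 7*t^5/120 = ∫₀ᵗ 7·τ^5/120 dτ = 7·t^6/720

Final answer: 7·t^6/720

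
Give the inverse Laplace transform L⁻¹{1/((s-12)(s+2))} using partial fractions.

Decompose: A/(s-12) + B/(s+2). A = 1/14, B = -1/14. f(t) = (e^(12t) - e^(-2t))/14

Final answer: (e^(12t) - e^(-2t))/14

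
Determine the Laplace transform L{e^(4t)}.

L{e^(at)} = 1/(s-a), so L{e^(4t)} = 1/(s-4)

Final answer: 1/(s-4)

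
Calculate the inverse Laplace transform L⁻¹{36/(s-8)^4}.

L⁻¹{n!/(s-a)^(n+1)} = t^n·e^(at) with n=3, a=8. So L⁻¹{6/(s-8)^4} = t^3·e^(8t), and L⁻¹{36/(s-8)^4} = (36/6)·t^3·e^(8t) = 6·t^3·e^(8t)

Final answer: 6·t^3·e^(8t)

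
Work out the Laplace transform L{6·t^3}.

L{t^n} = n!/s^(n+1), so L{t^3} = 6/s^4. Then L{6·t^3} = 6·6/s^4 = 36/s^4

Final answer: 36/s^4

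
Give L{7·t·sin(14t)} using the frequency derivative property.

L{sin(14t)} = 14/(s² + 196). By L{t·f(t)} = -F'(s): -d/ds[14/(s² + 196)] = -(14)·(-2s)/(s² + 196)² = 28s/(s² + 196)². Then L{7·t·sin(14t)} = 7·28s/(s² + 196)² = 196s/(s² + 196)²

Final answer: 196s/(s² + 196)²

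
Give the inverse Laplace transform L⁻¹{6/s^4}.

L⁻¹{n!/s^(n+1)} = t^n with n=3. So L⁻¹{6/s^4} = t^3

Final answer: t^3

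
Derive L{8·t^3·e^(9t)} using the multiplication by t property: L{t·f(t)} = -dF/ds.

Using L{t^n·e^(at)} = n!/(s-a)^(n+1), L{t^3·e^(9t)} = 6/(s-9)^4, so L{8·t^3·e^(9t)} = 8·6/(s-9)^4 = 48/(s-9)^4

Final answer: 48/(s-9)^4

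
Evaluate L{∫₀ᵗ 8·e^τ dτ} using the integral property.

L{∫₀ᵗ f(τ)dτ} = F(s)/s with F(s) = 8/(s-1), so L{∫₀ᵗ 8·e^τ dτ} = 8/(s(s-1))

Final answer: 8/(s(s-1))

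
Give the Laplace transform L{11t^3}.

L{11t^3} = 11 · L{t^3} = 11 · 6/s^4 = 66/s^4

Final answer: 66/s^4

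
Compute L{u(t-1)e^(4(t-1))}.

u(t-a)f(t-a) with f(t)=e^(4t). L{e^(4t)} = 1/(s-4). By time shift: e^(-s)/(s-4)

Final answer: e^(-s)/(s-4)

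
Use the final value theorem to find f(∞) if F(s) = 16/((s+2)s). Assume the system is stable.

f(∞) = lim_{s→0} sF(s) = lim_{s→0} 16/(s+2) = 8

Final answer: 8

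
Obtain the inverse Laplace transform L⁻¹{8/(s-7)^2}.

L⁻¹{n!/(s-a)^(n+1)} = t^n·e^(at) with n=1, a=7. So L⁻¹{1/(s-7)^2} = t·e^(7t), and L⁻¹{8/(s-7)^2} = (8/1)·t·e^(7t) = 8·t·e^(7t)

Final answer: 8·t·e^(7t)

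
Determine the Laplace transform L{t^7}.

L{t^n} = n!/s^(n+1), so L{t^7} = 5040/s^8

Final answer: 5040/s^8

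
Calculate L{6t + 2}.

L{6t + 2} = 6·L{t} + 2·L{1} = 6/s² + 2/s

Final answer: 6/s² + 2/s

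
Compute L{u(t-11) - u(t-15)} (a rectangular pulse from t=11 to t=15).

L{u(t-a)} = e^(-as)/s. L{u(t-11) - u(t-15)} = (e^(-11s) - e^(-15s))/s

Final answer: (e^(-11s) - e^(-15s))/s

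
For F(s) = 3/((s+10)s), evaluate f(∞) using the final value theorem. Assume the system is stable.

f(∞) = lim_{s→0} sF(s) = lim_{s→0} 3/(s+10) = 3/10

Final answer: 3/10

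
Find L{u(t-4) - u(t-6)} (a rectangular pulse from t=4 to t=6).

L{u(t-a)} = e^(-as)/s. L{u(t-4) - u(t-6)} = (e^(-4s) - e^(-6s))/s

Final answer: (e^(-4s) - e^(-6s))/s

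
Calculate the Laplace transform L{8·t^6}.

L{t^n} = n!/s^(n+1), so L{t^6} = 720/s^7. Then L{8·t^6} = 8·720/s^7 = 5760/s^7

Final answer: 5760/s^7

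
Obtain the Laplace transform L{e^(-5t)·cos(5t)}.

L{e^(at)·cos(ωt)} = (s-a)/((s-a)² + ω²), so L{e^(-5t)·cos(5t)} = (s+5)/((s+5)² + 25)

Final answer: (s+5)/((s+5)² + 25)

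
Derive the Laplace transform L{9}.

L{9} = 9 · L{1} = 9/s

Final answer: 9/s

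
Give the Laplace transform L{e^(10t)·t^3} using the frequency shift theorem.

L{e^(at)·t^n} = n!/(s-a)^(n+1), so L{e^(10t)·t^3} = 6/(s-10)^4

Final answer: 6/(s-10)^4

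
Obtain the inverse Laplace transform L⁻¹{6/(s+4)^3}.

L⁻¹{n!/(s-a)^(n+1)} = t^n·e^(at) with n=2, a=-4. So L⁻¹{2/(s+4)^3} = t^2·e^(-4t), and L⁻¹{6/(s+4)^3} = (6/2)·t^2·e^(-4t) = 3·t^2·e^(-4t)

Final answer: 3·t^2·e^(-4t)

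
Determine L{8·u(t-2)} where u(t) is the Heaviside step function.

L{u(t-a)} = e^(-as)/s. Here a=2, so L{u(t-2)} = e^(-2s)/s, and L{8·u(t-2)} = 8·e^(-2s)/s

Final answer: 8·e^(-2s)/s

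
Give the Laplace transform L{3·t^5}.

L{t^n} = n!/s^(n+1), so L{t^5} = 120/s^6. Then L{3·t^5} = 3·120/s^6 = 360/s^6

Final answer: 360/s^6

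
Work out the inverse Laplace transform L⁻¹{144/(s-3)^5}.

L⁻¹{n!/(s-a)^(n+1)} = t^n·e^(at) with n=4, a=3. So L⁻¹{24/(s-3)^5} = t^4·e^(3t), and L⁻¹{144/(s-3)^5} = (144/24)·t^4·e^(3t) = 6·t^4·e^(3t)

Final answer: 6·t^4·e^(3t)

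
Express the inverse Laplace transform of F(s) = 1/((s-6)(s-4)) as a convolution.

1/((s-6)(s-4)) = (1/(s-6))·(1/(s-4)) = L{e^(6t)}·L{e^(4t)}. So f(t) = e^(6t)*e^(4t) = ∫₀ᵗ e^(6τ)·e^(4(t-τ)) dτ

Final answer: ∫₀ᵗ e^(6τ)·e^(4(t-τ)) dτ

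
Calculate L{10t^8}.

L{t^n} = n!/s^(n+1). So L{10t^8} = 10·8!/s^9 = 403200/s^9

Final answer: 403200/s^9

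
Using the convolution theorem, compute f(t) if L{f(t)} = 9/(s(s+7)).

9/(s(s+7)) = (9/s)·(1/(s+7)) = L{9}·L{e^(-7t)}. By convolution, f(t) = 9*e^(-7t) = ∫₀ᵗ 9·e^(-7τ) dτ = 9·(1 - e^(-7t))/7

Final answer: 9·(1 - e^(-7t))/7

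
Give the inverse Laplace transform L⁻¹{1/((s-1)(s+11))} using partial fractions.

Decompose: A/(s-1) + B/(s+11). A = 1/12, B = -1/12. f(t) = (e^t - e^(-11t))/12

Final answer: (e^t - e^(-11t))/12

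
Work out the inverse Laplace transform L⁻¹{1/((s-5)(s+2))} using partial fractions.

Decompose: A/(s-5) + B/(s+2). A = 1/7, B = -1/7. f(t) = (e^(5t) - e^(-2t))/7

Final answer: (e^(5t) - e^(-2t))/7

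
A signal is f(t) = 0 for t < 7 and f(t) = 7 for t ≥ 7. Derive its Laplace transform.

f(t) = 7·u(t-7). L{u(t-7)} = e^(-7s)/s, so L{f(t)} = 7·e^(-7s)/s

Final answer: 7·e^(-7s)/s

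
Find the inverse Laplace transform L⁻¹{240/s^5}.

L⁻¹{n!/s^(n+1)} = t^n with n=4. So L⁻¹{24/s^5} = t^4, and L⁻¹{240/s^5} = (240/24)·t^4 = 10·t^4

Final answer: 10·t^4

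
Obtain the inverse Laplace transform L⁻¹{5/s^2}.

L⁻¹{n!/s^(n+1)} = t^n with n=1. So L⁻¹{1/s^2} = t, and L⁻¹{5/s^2} = (5/1)·t = 5·t

Final answer: 5·t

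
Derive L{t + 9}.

L{t + 9} = L{t} + 9·L{1} = 1/s² + 9/s

Final answer: 1/s² + 9/s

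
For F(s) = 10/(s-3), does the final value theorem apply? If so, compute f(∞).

sF(s) = 10s/(s-3) has a pole at s = 3 in the right half-plane. Theorem does NOT apply (unstable system; f(t) = 10·e^(3t) grows without bound).

Final answer: Not applicable (unstable)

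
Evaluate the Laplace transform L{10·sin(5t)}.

L{sin(ωt)} = ω/(s² + ω²), so L{sin(5t)} = 5/(s² + 25). Then L{10·sin(5t)} = 10·5/(s² + 25) = 50/(s² + 25)

Final answer: 50/(s² + 25)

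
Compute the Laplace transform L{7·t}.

L{t^n} = n!/s^(n+1), so L{t} = 1/s^2. Then L{7·t} = 7·1/s^2 = 7/s^2

Final answer: 7/s^2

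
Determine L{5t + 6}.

L{5t + 6} = 5·L{t} + 6·L{1} = 5/s² + 6/s

Final answer: 5/s² + 6/s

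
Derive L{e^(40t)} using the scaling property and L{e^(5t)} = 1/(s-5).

Using L{f(at)} = (1/a)F(s/a) with a=8 and f(t) = e^(5t): L{e^(40t)} = (1/8) · 1/((s/8)-5) = (1/8) · 8/(s-40) = 1/(s-40)

Final answer: 1/(s-40)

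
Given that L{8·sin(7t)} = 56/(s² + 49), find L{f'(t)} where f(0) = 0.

L{f'(t)} = s·F(s) - f(0) = s·56/(s² + 49) - 0 = 56s/(s² + 49)

Final answer: 56s/(s² + 49)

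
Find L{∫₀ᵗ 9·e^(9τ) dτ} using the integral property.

L{∫₀ᵗ f(τ)dτ} = F(s)/s with F(s) = 9/(s-9), so L{∫₀ᵗ 9·e^(9τ) dτ} = 9/(s(s-9))

Final answer: 9/(s(s-9))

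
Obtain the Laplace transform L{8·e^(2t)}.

L{e^(at)} = 1/(s-a), so L{e^(2t)} = 1/(s-2). Then L{8·e^(2t)} = 8/(s-2)

Final answer: 8/(s-2)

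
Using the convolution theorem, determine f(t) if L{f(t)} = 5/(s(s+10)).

5/(s(s+10)) = (5/s)·(1/(s+10)) = L{5}·L{e^(-10t)}. By convolution, f(t) = 5*e^(-10t) = ∫₀ᵗ 5·e^(-10τ) dτ = 5·(1 - e^(-10t))/10

Final answer: 5·(1 - e^(-10t))/10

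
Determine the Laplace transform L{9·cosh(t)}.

L{cosh(ωt)} = s/(s² - ω²), so L{cosh(t)} = s/(s² - 1). Then L{9·cosh(t)} = 9·s/(s² - 1) = 9s/(s² - 1)

Final answer: 9s/(s² - 1)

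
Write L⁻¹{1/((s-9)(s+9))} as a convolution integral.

1/((s-9)(s+9)) = (1/(s-9))·(1/(s+9)) = L{e^(9t)}·L{e^(-9t)}. So f(t) = e^(9t)*e^(-9t) = ∫₀ᵗ e^(9τ)·e^(-9(t-τ)) dτ

Final answer: ∫₀ᵗ e^(9τ)·e^(-9(t-τ)) dτ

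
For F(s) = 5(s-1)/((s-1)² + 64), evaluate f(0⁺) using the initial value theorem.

f(0⁺) = lim_{s→∞} sF(s) = lim_{s→∞} 5s(s-1)/((s-1)² + 64) = 5

Final answer: 5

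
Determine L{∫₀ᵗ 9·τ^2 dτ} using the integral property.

L{∫₀ᵗ f(τ)dτ} = F(s)/s with f(t) = 9t^2. F(s) = 18/s^3, so L{∫₀ᵗ 9·τ^2 dτ} = (18/s^3)/s = 18/s^4. (Check: ∫₀ᵗ 9·τ^2 dτ = 9t^3/3.)

Final answer: 18/s^4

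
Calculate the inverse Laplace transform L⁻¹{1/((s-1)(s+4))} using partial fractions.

Decompose: A/(s-1) + B/(s+4). A = 1/5, B = -1/5. f(t) = (e^t - e^(-4t))/5

Final answer: (e^t - e^(-4t))/5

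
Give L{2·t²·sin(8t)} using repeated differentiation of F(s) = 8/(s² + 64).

F(s) = 8/(s² + 64). F'(s) = -16s/(s² + 64)². F''(s) = -16(64 - 3s²)/(s² + 64)³ = (48s² - 1024)/(s² + 64)³. So L{t²·sin(8t)} = (-1)² F''(s) = (48s² - 1024)/(s² + 64)³. Then L{2·t²·sin(8t)} = 2·(48s² - 1024)/(s² + 64)³ = (96s² - 2048)/(s² + 64)³

Final answer: (96s² - 2048)/(s² + 64)³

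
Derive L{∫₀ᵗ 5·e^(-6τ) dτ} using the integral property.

L{∫₀ᵗ f(τ)dτ} = F(s)/s with F(s) = 5/(s+6), so L{∫₀ᵗ 5·e^(-6τ) dτ} = 5/(s(s+6))

Final answer: 5/(s(s+6))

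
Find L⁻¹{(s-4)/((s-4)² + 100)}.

Using frequency shift: L⁻¹{(s-a)/((s-a)² + b²)} = e^(at)cos(bt). Here a=4, b=10

Final answer: e^(4t)·cos(10t)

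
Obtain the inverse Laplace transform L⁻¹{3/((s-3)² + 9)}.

Using frequency shift, L⁻¹{3/((s-3)² + 9)} = e^(3t)·sin(3t)

Final answer: e^(3t)·sin(3t)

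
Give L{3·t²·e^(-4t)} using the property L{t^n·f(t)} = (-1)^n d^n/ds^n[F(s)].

L{e^(-4t)} = 1/(s+4). d/ds[1/(s+4)] = -1/(s+4)². d²/ds²[1/(s+4)] = 2/(s+4)³. So L{t²·e^(-4t)} = (-1)² · 2/(s+4)³ = 2/(s+4)³. Then L{3·t²·e^(-4t)} = 3·2/(s+4)³ = 6/(s+4)³

Final answer: 6/(s+4)³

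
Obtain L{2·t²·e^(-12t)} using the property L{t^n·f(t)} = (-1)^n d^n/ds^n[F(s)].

L{e^(-12t)} = 1/(s+12). d/ds[1/(s+12)] = -1/(s+12)². d²/ds²[1/(s+12)] = 2/(s+12)³. So L{t²·e^(-12t)} = (-1)² · 2/(s+12)³ = 2/(s+12)³. Then L{2·t²·e^(-12t)} = 2·2/(s+12)³ = 4/(s+12)³

Final answer: 4/(s+12)³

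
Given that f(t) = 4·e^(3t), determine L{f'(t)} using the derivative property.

f(0) = 4, F(s) = 4/(s-3). L{f'(t)} = s·F(s) - f(0) = 4s/(s-3) - 4 = (4s - 4(s-3))/(s-3) = 12/(s-3)

Final answer: 12/(s-3)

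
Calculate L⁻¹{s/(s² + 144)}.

This is the form c·s/(s² + a²) with a = 12. L⁻¹ = cos(12t)

Final answer: cos(12t)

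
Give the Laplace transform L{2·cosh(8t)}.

L{cosh(ωt)} = s/(s² - ω²), so L{cosh(8t)} = s/(s² - 64). Then L{2·cosh(8t)} = 2·s/(s² - 64) = 2s/(s² - 64)

Final answer: 2s/(s² - 64)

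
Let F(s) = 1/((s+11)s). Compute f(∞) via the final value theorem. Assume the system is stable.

f(∞) = lim_{s→0} sF(s) = lim_{s→0} 1/(s+11) = 1/11

Final answer: 1/11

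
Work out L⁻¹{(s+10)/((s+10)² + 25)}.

Using frequency shift: L⁻¹{(s-a)/((s-a)² + b²)} = e^(at)cos(bt). Here a=-10, b=5

Final answer: e^(-10t)·cos(5t)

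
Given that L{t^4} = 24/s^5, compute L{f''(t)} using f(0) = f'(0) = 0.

L{f''(t)} = s²F(s) - sf(0) - f'(0) = s²·24/s^5 - 0 - 0 = 24/s^3

Final answer: 24/s^3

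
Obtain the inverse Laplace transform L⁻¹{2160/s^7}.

L⁻¹{n!/s^(n+1)} = t^n with n=6. So L⁻¹{720/s^7} = t^6, and L⁻¹{2160/s^7} = (2160/720)·t^6 = 3·t^6

Final answer: 3·t^6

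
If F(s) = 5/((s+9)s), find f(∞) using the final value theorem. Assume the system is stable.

f(∞) = lim_{s→0} sF(s) = lim_{s→0} 5/(s+9) = 5/9

Final answer: 5/9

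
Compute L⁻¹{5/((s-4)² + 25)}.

Form: b/((s-a)² + b²) → e^(at)sin(bt). With a=4, b=5

Final answer: e^(4t)·sin(5t)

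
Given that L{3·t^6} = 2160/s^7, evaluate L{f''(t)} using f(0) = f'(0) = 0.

L{f''(t)} = s²F(s) - sf(0) - f'(0) = s²·2160/s^7 - 0 - 0 = 2160/s^5

Final answer: 2160/s^5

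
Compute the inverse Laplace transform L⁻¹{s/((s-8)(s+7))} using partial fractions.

Using partial fractions, f(t) = (8e^(8t) + 7e^(-7t))/15

Final answer: (8e^(8t) + 7e^(-7t))/15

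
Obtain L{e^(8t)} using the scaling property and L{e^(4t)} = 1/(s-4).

Using L{f(at)} = (1/a)F(s/a) with a=2 and f(t) = e^(4t): L{e^(8t)} = (1/2) · 1/((s/2)-4) = (1/2) · 2/(s-8) = 1/(s-8)

Final answer: 1/(s-8)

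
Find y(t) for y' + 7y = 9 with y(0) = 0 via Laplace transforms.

sY + 7Y = 9/s. Y = 9/(s(s+7)). Partial fractions: Y = 9/7/s - 9/7/(s+7)

Final answer: y(t) = 9/7(1 - e^(-7t))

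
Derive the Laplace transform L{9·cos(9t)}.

L{cos(ωt)} = s/(s² + ω²), so L{cos(9t)} = s/(s² + 81). Then L{9·cos(9t)} = 9·s/(s² + 81) = 9s/(s² + 81)

Final answer: 9s/(s² + 81)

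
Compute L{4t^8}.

L{t^n} = n!/s^(n+1). So L{4t^8} = 4·8!/s^9 = 161280/s^9

Final answer: 161280/s^9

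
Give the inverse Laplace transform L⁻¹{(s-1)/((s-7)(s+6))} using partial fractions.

Using partial fractions, f(t) = (6e^(7t) + 7e^(-6t))/13

Final answer: (6e^(7t) + 7e^(-6t))/13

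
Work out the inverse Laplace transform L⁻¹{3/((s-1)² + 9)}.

Using frequency shift, L⁻¹{3/((s-1)² + 9)} = e^t·sin(3t)

Final answer: e^t·sin(3t)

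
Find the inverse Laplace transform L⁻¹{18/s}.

L⁻¹{c/s} = c, so L⁻¹{18/s} = 18

Final answer: 18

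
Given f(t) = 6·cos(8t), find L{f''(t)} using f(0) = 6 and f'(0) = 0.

F(s) = 6s/(s² + 64). L{f''(t)} = s²F(s) - sf(0) - f'(0) = 6s³/(s² + 64) - 6s = (6s³ - 6s(s² + 64))/(s² + 64) = -384s/(s² + 64)

Final answer: -384s/(s² + 64)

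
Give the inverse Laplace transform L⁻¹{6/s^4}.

L⁻¹{n!/s^(n+1)} = t^n with n=3. So L⁻¹{6/s^4} = t^3

Final answer: t^3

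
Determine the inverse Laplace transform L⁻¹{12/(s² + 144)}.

L⁻¹{12/(s² + 144)} = sin(12t)

Final answer: sin(12t)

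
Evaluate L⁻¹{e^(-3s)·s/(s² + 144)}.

L⁻¹{s/(s² + 144)} = cos(12t). By the time shift theorem, L⁻¹{e^(-as)F(s)} = u(t-a)f(t-a) with a=3, so L⁻¹{e^(-3s)·s/(s² + 144)} = u(t-3)·cos(12(t-3))

Final answer: u(t-3)·cos(12(t-3))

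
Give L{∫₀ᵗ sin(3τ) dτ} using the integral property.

L{∫₀ᵗ f(τ)dτ} = F(s)/s with F(s) = 3/(s² + 9), so the result is (3/(s² + 9))/s = 3/(s(s² + 9))

Final answer: 3/(s(s² + 9))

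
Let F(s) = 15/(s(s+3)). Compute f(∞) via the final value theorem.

f(∞) = lim_{s→0} s·15/(s(s+3)) = lim_{s→0} 15/(s+3) = 15/3 = 5

Final answer: 5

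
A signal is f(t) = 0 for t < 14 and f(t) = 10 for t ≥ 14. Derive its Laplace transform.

f(t) = 10·u(t-14). L{u(t-14)} = e^(-14s)/s, so L{f(t)} = 10·e^(-14s)/s

Final answer: 10·e^(-14s)/s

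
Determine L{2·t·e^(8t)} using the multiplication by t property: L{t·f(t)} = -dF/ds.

Using L{t^n·e^(at)} = n!/(s-a)^(n+1), L{t·e^(8t)} = 1/(s-8)^2, so L{2·t·e^(8t)} = 2·1/(s-8)^2 = 2/(s-8)^2

Final answer: 2/(s-8)^2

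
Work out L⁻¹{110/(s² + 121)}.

This is the form c·a/(s² + a²) with a = 11, c = 10. L⁻¹ = 10·sin(11t)

Final answer: 10·sin(11t)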